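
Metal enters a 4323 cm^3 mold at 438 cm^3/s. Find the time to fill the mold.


Formula: t_fill = V_mold / Q_flow
t = 4323 cm^3 / 438 cm^3/s = 9.8699 s


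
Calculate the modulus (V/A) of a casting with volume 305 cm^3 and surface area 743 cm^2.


Formula: Casting Modulus M = V / A
M = 305 cm^3 / 743 cm^2 = 0.4105 cm

0.4105 cm


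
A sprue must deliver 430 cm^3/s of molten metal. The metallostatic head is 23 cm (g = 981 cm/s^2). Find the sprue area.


Formula: v = sqrt(2*g*h), A = Q/v
Velocity: v = sqrt(2 * 981 * 23) = sqrt(45126) = 212.4288 cm/s
Sprue area: A = Q / v = 430 / 212.4288 = 2.0242 cm^2


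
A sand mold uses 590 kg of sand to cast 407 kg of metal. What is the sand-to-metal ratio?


Formula: Sand-to-Metal Ratio = W_sand / W_metal
Ratio = 590 kg / 407 kg = 1.4496


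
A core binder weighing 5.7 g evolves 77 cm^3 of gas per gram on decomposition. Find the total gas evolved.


Formula: V_gas = W_binder * gas_evolution_rate
V = 5.7 g * 77 cm^3/g = 438.9000 cm^3

438.9000 cm^3


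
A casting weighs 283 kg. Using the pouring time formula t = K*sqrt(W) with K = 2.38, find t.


Formula: t = K * sqrt(W)
sqrt(W) = sqrt(283) = 16.82260
t = 2.38 * 16.82260 = 40.0378 s


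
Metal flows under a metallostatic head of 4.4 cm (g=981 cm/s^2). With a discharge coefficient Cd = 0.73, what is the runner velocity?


Formula: v = Cd * sqrt(2 * g * h)  (Torricelli with discharge coefficient)
2*g*h = 2 * 981 * 4.4 = 8632.8 cm^2/s^2
sqrt(8632.8) = 92.91286 cm/s
v = 0.73 * 92.91286 = 67.8264 cm/s


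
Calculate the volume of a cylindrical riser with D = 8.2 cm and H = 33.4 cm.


Formula: V = pi * (D/2)^2 * H  (cylinder volume)
Radius = D/2 = 8.2/2 = 4.1 cm
V = pi * 4.1^2 * 33.4 = 1763.8598 cm^3

1763.8598 cm^3


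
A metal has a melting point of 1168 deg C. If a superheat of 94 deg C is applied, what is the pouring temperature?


Formula: T_pour = T_melt + Superheat
T_pour = 1168 + 94 = 1262 deg C

1262 deg C


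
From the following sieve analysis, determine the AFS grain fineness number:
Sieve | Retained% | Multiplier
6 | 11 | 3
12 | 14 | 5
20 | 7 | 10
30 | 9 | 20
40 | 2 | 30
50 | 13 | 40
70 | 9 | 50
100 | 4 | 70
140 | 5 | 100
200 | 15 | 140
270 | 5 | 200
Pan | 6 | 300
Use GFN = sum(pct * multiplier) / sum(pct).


Formula: GFN = sum(pct * multiplier) / sum(pct)
sum(pct * multiplier) = 7063
sum(pct) = 100
GFN = 7063 / 100 = 70.63

Answer: 70.63


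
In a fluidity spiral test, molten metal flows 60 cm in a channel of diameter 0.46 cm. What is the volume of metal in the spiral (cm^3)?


Formula: V = pi * (d/2)^2 * L  (cylinder volume)
Radius = 0.46/2 = 0.23 cm
V = pi * 0.23^2 * 60 = 9.9714 cm^3

Answer: 9.9714 cm^3


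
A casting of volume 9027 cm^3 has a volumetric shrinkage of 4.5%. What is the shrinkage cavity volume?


Formula: V_shrink = V_casting * shrinkage_pct / 100
V_shrink = 9027 cm^3 * 4.5 / 100 = 406.2150 cm^3


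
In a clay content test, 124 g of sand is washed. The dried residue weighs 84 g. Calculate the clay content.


Formula: Clay% = (W_total - W_washed) / W_total * 100
Clay mass = 124 - 84 = 40 g
Clay% = 40 / 124 * 100 = 32.2581%

Final answer: 32.2581%


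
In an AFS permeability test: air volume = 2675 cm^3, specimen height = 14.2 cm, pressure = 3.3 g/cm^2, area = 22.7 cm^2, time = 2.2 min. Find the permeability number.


Formula: Permeability Number P = (V * H) / (p * A * t)
Numerator: V * H = 2675 * 14.2 = 37985.0
Denominator: p * A * t = 3.3 * 22.7 * 2.2 = 164.802
P = 37985.0 / 164.802 = 230.4887

Answer: 230.4887


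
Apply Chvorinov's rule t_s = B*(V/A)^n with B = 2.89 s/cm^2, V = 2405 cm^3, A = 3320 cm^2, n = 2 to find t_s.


Formula: t_s = B * (V/A)^n  (Chvorinov's rule, n=2)
Modulus M = V/A = 2405/3320 = 0.724398 cm
M^2 = 0.724398^2 = 0.524752 cm^2
t_s = 2.89 * 0.524752 = 1.5165 s


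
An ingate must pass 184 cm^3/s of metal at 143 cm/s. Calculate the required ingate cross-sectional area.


Formula: A_ingate = Q / v  (continuity equation)
A = 184 cm^3/s / 143 cm/s = 1.2867 cm^2

Answer: 1.2867 cm^2


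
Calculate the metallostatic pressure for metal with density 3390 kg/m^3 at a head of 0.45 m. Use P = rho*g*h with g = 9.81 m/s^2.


Formula: P = rho * g * h
rho * g = 3390 * 9.81 = 33255.9 N/m^3
P = 33255.9 * 0.45 = 14965.1550 Pa

Answer: 14965.1550 Pa


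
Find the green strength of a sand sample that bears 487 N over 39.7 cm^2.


Formula: Compressive Strength = Force / Area
Strength = 487 N / 39.7 cm^2 = 12.2670 N/cm^2


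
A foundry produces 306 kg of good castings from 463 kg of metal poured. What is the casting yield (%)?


Formula: Casting Yield = (W_good / W_total) * 100
Yield = (306 kg / 463 kg) * 100 = 66.0907%

66.0907%


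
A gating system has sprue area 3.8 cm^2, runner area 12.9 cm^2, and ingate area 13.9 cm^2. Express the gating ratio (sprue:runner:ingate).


Sprue:Runner:Ingate = 1 : 12.9/3.8 : 13.9/3.8 = 1:3.39:3.66

Answer: 1:3.39:3.66


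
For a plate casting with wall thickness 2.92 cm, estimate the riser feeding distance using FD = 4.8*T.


Formula: FD = 4.8 * T  (riser feeding-distance rule)
FD = 4.8 * 2.92 cm = 14.0160 cm


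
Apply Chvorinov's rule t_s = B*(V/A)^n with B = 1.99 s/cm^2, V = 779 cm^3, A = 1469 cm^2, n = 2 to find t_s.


Formula: t_s = B * (V/A)^n  (Chvorinov's rule, n=2)
Modulus M = V/A = 779/1469 = 0.530293 cm
M^2 = 0.530293^2 = 0.281211 cm^2
t_s = 1.99 * 0.281211 = 0.5596 s


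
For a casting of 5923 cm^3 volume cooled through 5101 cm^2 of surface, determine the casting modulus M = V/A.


Formula: Casting Modulus M = V / A
M = 5923 cm^3 / 5101 cm^2 = 1.1611 cm

Answer: 1.1611 cm


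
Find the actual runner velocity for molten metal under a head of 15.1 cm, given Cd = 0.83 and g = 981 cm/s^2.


Formula: v = Cd * sqrt(2 * g * h)  (Torricelli with discharge coefficient)
2*g*h = 2 * 981 * 15.1 = 29626.2 cm^2/s^2
sqrt(29626.2) = 172.12263 cm/s
v = 0.83 * 172.12263 = 142.8618 cm/s


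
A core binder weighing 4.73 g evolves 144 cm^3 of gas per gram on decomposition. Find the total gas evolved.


Formula: V_gas = W_binder * gas_evolution_rate
V = 4.73 g * 144 cm^3/g = 681.1200 cm^3

Final answer: 681.1200 cm^3


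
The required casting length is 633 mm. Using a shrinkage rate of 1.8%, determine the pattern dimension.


Formula: L_pattern = L_casting * (1 + shrinkage_rate/100)
Shrinkage factor = 1 + 1.8/100 = 1.018
L_pattern = 633 mm * 1.018 = 644.3940 mm


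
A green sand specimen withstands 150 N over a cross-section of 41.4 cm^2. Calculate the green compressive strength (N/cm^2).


Formula: Compressive Strength = Force / Area
Strength = 150 N / 41.4 cm^2 = 3.6232 N/cm^2

3.6232 N/cm^2


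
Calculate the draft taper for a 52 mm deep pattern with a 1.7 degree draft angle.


Formula: taper = depth * tan(draft_angle)
tan(1.7 deg) = 0.0296793
taper = 52 mm * 0.0296793 = 1.5433 mm

Final answer: 1.5433 mm


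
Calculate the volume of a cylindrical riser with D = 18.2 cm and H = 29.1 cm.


Formula: V = pi * (D/2)^2 * H  (cylinder volume)
Radius = D/2 = 18.2/2 = 9.1 cm
V = pi * 9.1^2 * 29.1 = 7570.5189 cm^3


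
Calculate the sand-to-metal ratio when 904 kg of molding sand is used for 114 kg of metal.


Formula: Sand-to-Metal Ratio = W_sand / W_metal
Ratio = 904 kg / 114 kg = 7.9298


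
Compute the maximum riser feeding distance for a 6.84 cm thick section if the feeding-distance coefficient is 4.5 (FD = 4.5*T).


Formula: FD = 4.5 * T  (riser feeding-distance rule)
FD = 4.5 * 6.84 cm = 30.7800 cm

30.7800 cm


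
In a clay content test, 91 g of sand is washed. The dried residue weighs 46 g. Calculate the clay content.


Formula: Clay% = (W_total - W_washed) / W_total * 100
Clay mass = 91 - 46 = 45 g
Clay% = 45 / 91 * 100 = 49.4505%

49.4505%


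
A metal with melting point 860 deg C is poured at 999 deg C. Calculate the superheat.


Formula: Superheat = T_pour - T_melt
Superheat = 999 - 860 = 139 deg C

Answer: 139 deg C


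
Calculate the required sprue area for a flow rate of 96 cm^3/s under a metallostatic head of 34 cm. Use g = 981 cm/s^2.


Formula: v = sqrt(2*g*h), A = Q/v
Velocity: v = sqrt(2 * 981 * 34) = sqrt(66708) = 258.2789 cm/s
Sprue area: A = Q / v = 96 / 258.2789 = 0.3717 cm^2


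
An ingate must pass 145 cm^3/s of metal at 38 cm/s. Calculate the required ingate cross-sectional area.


Formula: A_ingate = Q / v  (continuity equation)
A = 145 cm^3/s / 38 cm/s = 3.8158 cm^2

3.8158 cm^2


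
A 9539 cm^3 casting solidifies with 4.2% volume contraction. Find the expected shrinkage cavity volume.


Formula: V_shrink = V_casting * shrinkage_pct / 100
V_shrink = 9539 cm^3 * 4.2 / 100 = 400.6380 cm^3


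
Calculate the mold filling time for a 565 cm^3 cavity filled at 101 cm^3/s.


Formula: t_fill = V_mold / Q_flow
t = 565 cm^3 / 101 cm^3/s = 5.5941 s

Answer: 5.5941 s


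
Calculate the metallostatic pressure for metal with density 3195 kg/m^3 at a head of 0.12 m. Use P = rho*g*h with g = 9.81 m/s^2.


Formula: P = rho * g * h
rho * g = 3195 * 9.81 = 31342.95 N/m^3
P = 31342.95 * 0.12 = 3761.1540 Pa

Final answer: 3761.1540 Pa


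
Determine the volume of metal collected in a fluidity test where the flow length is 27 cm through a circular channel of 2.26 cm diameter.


Formula: V = pi * (d/2)^2 * L  (cylinder volume)
Radius = 2.26/2 = 1.13 cm
V = pi * 1.13^2 * 27 = 108.3105 cm^3


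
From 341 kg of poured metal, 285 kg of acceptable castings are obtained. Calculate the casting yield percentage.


Formula: Casting Yield = (W_good / W_total) * 100
Yield = (285 kg / 341 kg) * 100 = 83.5777%

83.5777%


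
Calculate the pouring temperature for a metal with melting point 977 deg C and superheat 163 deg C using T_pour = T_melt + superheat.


Formula: T_pour = T_melt + Superheat
T_pour = 977 + 163 = 1140 deg C

1140 deg C


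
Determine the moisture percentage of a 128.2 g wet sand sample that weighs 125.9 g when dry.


Formula: MC = (W_wet - W_dry) / W_wet * 100
Water mass = 128.2 - 125.9 = 2.3 g
MC = 2.3 / 128.2 * 100 = 1.7941%

Answer: 1.7941%


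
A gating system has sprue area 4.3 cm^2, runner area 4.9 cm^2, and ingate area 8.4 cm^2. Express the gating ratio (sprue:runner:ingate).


Sprue:Runner:Ingate = 1 : 4.9/4.3 : 8.4/4.3 = 1:1.14:1.95

Answer: 1:1.14:1.95


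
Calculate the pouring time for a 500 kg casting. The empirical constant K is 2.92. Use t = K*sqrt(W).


Formula: t = K * sqrt(W)
sqrt(W) = sqrt(500) = 22.36068
t = 2.92 * 22.36068 = 65.2932 s

65.2932 s


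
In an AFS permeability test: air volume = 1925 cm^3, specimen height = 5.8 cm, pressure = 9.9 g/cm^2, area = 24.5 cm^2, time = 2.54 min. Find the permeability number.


Formula: Permeability Number P = (V * H) / (p * A * t)
Numerator: V * H = 1925 * 5.8 = 11165.0
Denominator: p * A * t = 9.9 * 24.5 * 2.54 = 616.077
P = 11165.0 / 616.077 = 18.1227


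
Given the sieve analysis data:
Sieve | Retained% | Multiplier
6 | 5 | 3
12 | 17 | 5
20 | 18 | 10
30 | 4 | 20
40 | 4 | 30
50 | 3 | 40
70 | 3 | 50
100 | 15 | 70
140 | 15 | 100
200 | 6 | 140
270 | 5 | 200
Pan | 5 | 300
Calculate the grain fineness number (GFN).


Formula: GFN = sum(pct * multiplier) / sum(pct)
sum(pct * multiplier) = 6640
sum(pct) = 100
GFN = 6640 / 100 = 66.40


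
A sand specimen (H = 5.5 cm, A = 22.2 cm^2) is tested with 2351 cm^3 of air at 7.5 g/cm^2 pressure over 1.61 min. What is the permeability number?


Formula: Permeability Number P = (V * H) / (p * A * t)
Numerator: V * H = 2351 * 5.5 = 12930.5
Denominator: p * A * t = 7.5 * 22.2 * 1.61 = 268.065
P = 12930.5 / 268.065 = 48.2364


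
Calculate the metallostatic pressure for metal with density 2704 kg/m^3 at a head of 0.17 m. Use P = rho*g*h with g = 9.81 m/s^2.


Formula: P = rho * g * h
rho * g = 2704 * 9.81 = 26526.24 N/m^3
P = 26526.24 * 0.17 = 4509.4608 Pa

Answer: 4509.4608 Pa


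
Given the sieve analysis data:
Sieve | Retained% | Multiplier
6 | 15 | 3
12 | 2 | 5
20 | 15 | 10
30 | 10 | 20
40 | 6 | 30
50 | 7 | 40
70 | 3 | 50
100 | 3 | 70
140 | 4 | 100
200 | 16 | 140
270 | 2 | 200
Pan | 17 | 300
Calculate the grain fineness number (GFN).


Formula: GFN = sum(pct * multiplier) / sum(pct)
sum(pct * multiplier) = 9365
sum(pct) = 100
GFN = 9365 / 100 = 93.65

Answer: 93.65


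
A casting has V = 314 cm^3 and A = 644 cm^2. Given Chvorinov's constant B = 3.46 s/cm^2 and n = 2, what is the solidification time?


Formula: t_s = B * (V/A)^n  (Chvorinov's rule, n=2)
Modulus M = V/A = 314/644 = 0.487578 cm
M^2 = 0.487578^2 = 0.237732 cm^2
t_s = 3.46 * 0.237732 = 0.8226 s

Answer: 0.8226 s


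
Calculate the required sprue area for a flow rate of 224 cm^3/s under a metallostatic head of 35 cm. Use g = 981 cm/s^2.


Formula: v = sqrt(2*g*h), A = Q/v
Velocity: v = sqrt(2 * 981 * 35) = sqrt(68670) = 262.0496 cm/s
Sprue area: A = Q / v = 224 / 262.0496 = 0.8548 cm^2

0.8548 cm^2


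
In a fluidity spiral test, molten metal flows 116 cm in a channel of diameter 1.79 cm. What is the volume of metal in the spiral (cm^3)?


Formula: V = pi * (d/2)^2 * L  (cylinder volume)
Radius = 1.79/2 = 0.895 cm
V = pi * 0.895^2 * 116 = 291.9133 cm^3


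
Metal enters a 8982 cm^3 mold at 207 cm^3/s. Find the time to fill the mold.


Formula: t_fill = V_mold / Q_flow
t = 8982 cm^3 / 207 cm^3/s = 43.3913 s

Final answer: 43.3913 s


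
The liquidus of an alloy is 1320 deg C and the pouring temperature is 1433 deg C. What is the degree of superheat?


Formula: Superheat = T_pour - T_melt
Superheat = 1433 - 1320 = 113 deg C

Final answer: 113 deg C


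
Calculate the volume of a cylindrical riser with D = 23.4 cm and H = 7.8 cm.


Formula: V = pi * (D/2)^2 * H  (cylinder volume)
Radius = D/2 = 23.4/2 = 11.7 cm
V = pi * 11.7^2 * 7.8 = 3354.4104 cm^3

Answer: 3354.4104 cm^3


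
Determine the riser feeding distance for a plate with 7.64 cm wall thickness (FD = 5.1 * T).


Formula: FD = 5.1 * T  (riser feeding-distance rule)
FD = 5.1 * 7.64 cm = 38.9640 cm

38.9640 cm


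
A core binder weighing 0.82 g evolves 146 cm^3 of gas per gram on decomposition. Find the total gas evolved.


Formula: V_gas = W_binder * gas_evolution_rate
V = 0.82 g * 146 cm^3/g = 119.7200 cm^3

119.7200 cm^3


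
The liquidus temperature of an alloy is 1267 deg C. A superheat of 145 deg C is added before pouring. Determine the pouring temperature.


Formula: T_pour = T_melt + Superheat
T_pour = 1267 + 145 = 1412 deg C

1412 deg C


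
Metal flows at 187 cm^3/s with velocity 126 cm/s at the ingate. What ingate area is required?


Formula: A_ingate = Q / v  (continuity equation)
A = 187 cm^3/s / 126 cm/s = 1.4841 cm^2

Final answer: 1.4841 cm^2


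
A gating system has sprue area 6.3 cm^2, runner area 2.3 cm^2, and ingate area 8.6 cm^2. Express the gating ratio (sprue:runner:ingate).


Sprue:Runner:Ingate = 1 : 2.3/6.3 : 8.6/6.3 = 1:0.37:1.37

1:0.37:1.37


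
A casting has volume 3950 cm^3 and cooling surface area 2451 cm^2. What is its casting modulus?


Formula: Casting Modulus M = V / A
M = 3950 cm^3 / 2451 cm^2 = 1.6116 cm

Answer: 1.6116 cm


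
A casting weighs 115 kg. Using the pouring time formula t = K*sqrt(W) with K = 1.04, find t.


Formula: t = K * sqrt(W)
sqrt(W) = sqrt(115) = 10.72381
t = 1.04 * 10.72381 = 11.1528 s


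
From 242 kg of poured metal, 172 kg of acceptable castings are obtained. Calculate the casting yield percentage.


Formula: Casting Yield = (W_good / W_total) * 100
Yield = (172 kg / 242 kg) * 100 = 71.0744%

Answer: 71.0744%


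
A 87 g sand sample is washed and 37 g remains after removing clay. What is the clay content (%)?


Formula: Clay% = (W_total - W_washed) / W_total * 100
Clay mass = 87 - 37 = 50 g
Clay% = 50 / 87 * 100 = 57.4713%

Final answer: 57.4713%


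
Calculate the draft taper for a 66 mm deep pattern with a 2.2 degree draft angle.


Formula: taper = depth * tan(draft_angle)
tan(2.2 deg) = 0.0384161
taper = 66 mm * 0.0384161 = 2.5355 mm

Final answer: 2.5355 mm


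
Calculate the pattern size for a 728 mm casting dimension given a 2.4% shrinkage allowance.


Formula: L_pattern = L_casting * (1 + shrinkage_rate/100)
Shrinkage factor = 1 + 2.4/100 = 1.024
L_pattern = 728 mm * 1.024 = 745.4720 mm


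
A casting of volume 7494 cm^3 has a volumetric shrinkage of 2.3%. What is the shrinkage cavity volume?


Formula: V_shrink = V_casting * shrinkage_pct / 100
V_shrink = 7494 cm^3 * 2.3 / 100 = 172.3620 cm^3

Final answer: 172.3620 cm^3


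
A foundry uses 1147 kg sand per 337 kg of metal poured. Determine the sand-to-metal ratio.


Formula: Sand-to-Metal Ratio = W_sand / W_metal
Ratio = 1147 kg / 337 kg = 3.4036

3.4036


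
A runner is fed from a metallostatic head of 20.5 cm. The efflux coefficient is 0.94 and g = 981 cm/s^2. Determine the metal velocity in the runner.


Formula: v = Cd * sqrt(2 * g * h)  (Torricelli with discharge coefficient)
2*g*h = 2 * 981 * 20.5 = 40221.0 cm^2/s^2
sqrt(40221.0) = 200.55174 cm/s
v = 0.94 * 200.55174 = 188.5186 cm/s

Final answer: 188.5186 cm/s


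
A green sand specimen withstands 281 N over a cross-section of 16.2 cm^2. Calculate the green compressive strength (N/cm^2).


Formula: Compressive Strength = Force / Area
Strength = 281 N / 16.2 cm^2 = 17.3457 N/cm^2

Final answer: 17.3457 N/cm^2


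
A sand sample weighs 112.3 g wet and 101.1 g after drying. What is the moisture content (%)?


Formula: MC = (W_wet - W_dry) / W_wet * 100
Water mass = 112.3 - 101.1 = 11.2 g
MC = 11.2 / 112.3 * 100 = 9.9733%

9.9733%


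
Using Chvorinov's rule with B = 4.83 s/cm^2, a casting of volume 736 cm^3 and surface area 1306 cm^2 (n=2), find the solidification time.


Formula: t_s = B * (V/A)^n  (Chvorinov's rule, n=2)
Modulus M = V/A = 736/1306 = 0.563553 cm
M^2 = 0.563553^2 = 0.317592 cm^2
t_s = 4.83 * 0.317592 = 1.5340 s

1.5340 s


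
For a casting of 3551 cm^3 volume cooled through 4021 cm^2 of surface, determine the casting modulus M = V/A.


Formula: Casting Modulus M = V / A
M = 3551 cm^3 / 4021 cm^2 = 0.8831 cm

Final answer: 0.8831 cm


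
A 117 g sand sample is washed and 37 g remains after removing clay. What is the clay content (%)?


Formula: Clay% = (W_total - W_washed) / W_total * 100
Clay mass = 117 - 37 = 80 g
Clay% = 80 / 117 * 100 = 68.3761%

Answer: 68.3761%


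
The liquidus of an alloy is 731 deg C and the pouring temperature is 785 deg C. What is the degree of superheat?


Formula: Superheat = T_pour - T_melt
Superheat = 785 - 731 = 54 deg C


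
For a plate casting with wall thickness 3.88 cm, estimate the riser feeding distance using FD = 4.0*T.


Formula: FD = 4.0 * T  (riser feeding-distance rule)
FD = 4.0 * 3.88 cm = 15.5200 cm


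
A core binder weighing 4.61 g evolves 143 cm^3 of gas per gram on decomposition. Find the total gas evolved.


Formula: V_gas = W_binder * gas_evolution_rate
V = 4.61 g * 143 cm^3/g = 659.2300 cm^3

659.2300 cm^3


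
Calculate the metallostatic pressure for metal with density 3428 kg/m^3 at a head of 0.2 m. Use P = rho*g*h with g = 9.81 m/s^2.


Formula: P = rho * g * h
rho * g = 3428 * 9.81 = 33628.68 N/m^3
P = 33628.68 * 0.2 = 6725.7360 Pa

Answer: 6725.7360 Pa


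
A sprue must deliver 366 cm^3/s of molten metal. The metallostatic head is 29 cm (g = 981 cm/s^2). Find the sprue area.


Formula: v = sqrt(2*g*h), A = Q/v
Velocity: v = sqrt(2 * 981 * 29) = sqrt(56898) = 238.5330 cm/s
Sprue area: A = Q / v = 366 / 238.5330 = 1.5344 cm^2

Final answer: 1.5344 cm^2


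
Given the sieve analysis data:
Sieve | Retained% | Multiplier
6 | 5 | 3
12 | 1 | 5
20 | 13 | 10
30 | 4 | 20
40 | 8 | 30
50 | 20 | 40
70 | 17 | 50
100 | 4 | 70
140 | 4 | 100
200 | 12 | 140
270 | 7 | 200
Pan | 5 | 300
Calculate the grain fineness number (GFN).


Formula: GFN = sum(pct * multiplier) / sum(pct)
sum(pct * multiplier) = 7380
sum(pct) = 100
GFN = 7380 / 100 = 73.80

Final answer: 73.80


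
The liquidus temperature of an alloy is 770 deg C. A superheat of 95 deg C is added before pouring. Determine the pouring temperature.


Formula: T_pour = T_melt + Superheat
T_pour = 770 + 95 = 865 deg C

Final answer: 865 deg C


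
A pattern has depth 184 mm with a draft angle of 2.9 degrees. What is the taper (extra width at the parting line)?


Formula: taper = depth * tan(draft_angle)
tan(2.9 deg) = 0.0506578
taper = 184 mm * 0.0506578 = 9.3210 mm

Answer: 9.3210 mm


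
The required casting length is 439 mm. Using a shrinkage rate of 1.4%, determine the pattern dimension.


Formula: L_pattern = L_casting * (1 + shrinkage_rate/100)
Shrinkage factor = 1 + 1.4/100 = 1.014
L_pattern = 439 mm * 1.014 = 445.1460 mm

445.1460 mm


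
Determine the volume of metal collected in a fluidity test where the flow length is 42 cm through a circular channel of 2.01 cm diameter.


Formula: V = pi * (d/2)^2 * L  (cylinder volume)
Radius = 2.01/2 = 1.005 cm
V = pi * 1.005^2 * 42 = 133.2697 cm^3


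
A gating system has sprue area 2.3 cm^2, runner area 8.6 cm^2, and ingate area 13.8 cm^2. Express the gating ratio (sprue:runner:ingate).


Sprue:Runner:Ingate = 1 : 8.6/2.3 : 13.8/2.3 = 1:3.74:6.00

Answer: 1:3.74:6.00


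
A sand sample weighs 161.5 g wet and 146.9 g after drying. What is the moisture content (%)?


Formula: MC = (W_wet - W_dry) / W_wet * 100
Water mass = 161.5 - 146.9 = 14.6 g
MC = 14.6 / 161.5 * 100 = 9.0402%

9.0402%


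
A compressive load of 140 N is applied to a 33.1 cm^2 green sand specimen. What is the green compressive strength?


Formula: Compressive Strength = Force / Area
Strength = 140 N / 33.1 cm^2 = 4.2296 N/cm^2

Final answer: 4.2296 N/cm^2


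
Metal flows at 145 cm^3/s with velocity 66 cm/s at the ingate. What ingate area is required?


Formula: A_ingate = Q / v  (continuity equation)
A = 145 cm^3/s / 66 cm/s = 2.1970 cm^2

Answer: 2.1970 cm^2


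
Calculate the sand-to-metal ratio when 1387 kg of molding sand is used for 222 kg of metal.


Formula: Sand-to-Metal Ratio = W_sand / W_metal
Ratio = 1387 kg / 222 kg = 6.2477


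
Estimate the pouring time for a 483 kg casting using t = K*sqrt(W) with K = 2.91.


Formula: t = K * sqrt(W)
sqrt(W) = sqrt(483) = 21.97726
t = 2.91 * 21.97726 = 63.9538 s


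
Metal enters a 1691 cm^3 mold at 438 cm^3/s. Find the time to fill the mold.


Formula: t_fill = V_mold / Q_flow
t = 1691 cm^3 / 438 cm^3/s = 3.8607 s

3.8607 s


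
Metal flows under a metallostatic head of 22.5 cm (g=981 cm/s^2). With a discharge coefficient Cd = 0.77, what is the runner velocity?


Formula: v = Cd * sqrt(2 * g * h)  (Torricelli with discharge coefficient)
2*g*h = 2 * 981 * 22.5 = 44145.0 cm^2/s^2
sqrt(44145.0) = 210.10712 cm/s
v = 0.77 * 210.10712 = 161.7825 cm/s

Answer: 161.7825 cm/s


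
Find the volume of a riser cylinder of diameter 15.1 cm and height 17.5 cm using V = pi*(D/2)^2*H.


Formula: V = pi * (D/2)^2 * H  (cylinder volume)
Radius = D/2 = 15.1/2 = 7.55 cm
V = pi * 7.55^2 * 17.5 = 3133.8761 cm^3

Final answer: 3133.8761 cm^3


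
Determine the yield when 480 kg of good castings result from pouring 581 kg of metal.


Formula: Casting Yield = (W_good / W_total) * 100
Yield = (480 kg / 581 kg) * 100 = 82.6162%

82.6162%


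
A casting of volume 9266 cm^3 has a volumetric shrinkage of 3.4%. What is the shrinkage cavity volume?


Formula: V_shrink = V_casting * shrinkage_pct / 100
V_shrink = 9266 cm^3 * 3.4 / 100 = 315.0440 cm^3

315.0440 cm^3


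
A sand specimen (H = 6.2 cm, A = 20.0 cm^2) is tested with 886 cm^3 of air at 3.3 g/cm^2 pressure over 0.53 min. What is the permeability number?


Formula: Permeability Number P = (V * H) / (p * A * t)
Numerator: V * H = 886 * 6.2 = 5493.2
Denominator: p * A * t = 3.3 * 20.0 * 0.53 = 34.98
P = 5493.2 / 34.98 = 157.0383

Final answer: 157.0383


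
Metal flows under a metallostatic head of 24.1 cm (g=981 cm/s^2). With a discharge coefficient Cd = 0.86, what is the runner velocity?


Formula: v = Cd * sqrt(2 * g * h)  (Torricelli with discharge coefficient)
2*g*h = 2 * 981 * 24.1 = 47284.2 cm^2/s^2
sqrt(47284.2) = 217.44930 cm/s
v = 0.86 * 217.44930 = 187.0064 cm/s

187.0064 cm/s


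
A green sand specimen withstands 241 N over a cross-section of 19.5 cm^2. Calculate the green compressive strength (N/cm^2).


Formula: Compressive Strength = Force / Area
Strength = 241 N / 19.5 cm^2 = 12.3590 N/cm^2

Final answer: 12.3590 N/cm^2


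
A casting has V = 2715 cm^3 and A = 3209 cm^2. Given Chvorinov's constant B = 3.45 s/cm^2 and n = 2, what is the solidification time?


Formula: t_s = B * (V/A)^n  (Chvorinov's rule, n=2)
Modulus M = V/A = 2715/3209 = 0.846058 cm
M^2 = 0.846058^2 = 0.715814 cm^2
t_s = 3.45 * 0.715814 = 2.4696 s

Final answer: 2.4696 s


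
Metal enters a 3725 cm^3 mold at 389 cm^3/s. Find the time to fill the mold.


Formula: t_fill = V_mold / Q_flow
t = 3725 cm^3 / 389 cm^3/s = 9.5758 s


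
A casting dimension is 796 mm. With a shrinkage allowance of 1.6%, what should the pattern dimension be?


Formula: L_pattern = L_casting * (1 + shrinkage_rate/100)
Shrinkage factor = 1 + 1.6/100 = 1.016
L_pattern = 796 mm * 1.016 = 808.7360 mm


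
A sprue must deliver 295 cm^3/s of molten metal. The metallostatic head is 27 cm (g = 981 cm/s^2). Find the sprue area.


Formula: v = sqrt(2*g*h), A = Q/v
Velocity: v = sqrt(2 * 981 * 27) = sqrt(52974) = 230.1608 cm/s
Sprue area: A = Q / v = 295 / 230.1608 = 1.2817 cm^2

1.2817 cm^2


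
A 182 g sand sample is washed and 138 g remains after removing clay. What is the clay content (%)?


Formula: Clay% = (W_total - W_washed) / W_total * 100
Clay mass = 182 - 138 = 44 g
Clay% = 44 / 182 * 100 = 24.1758%

Final answer: 24.1758%


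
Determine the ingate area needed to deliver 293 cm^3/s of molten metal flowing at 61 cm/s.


Formula: A_ingate = Q / v  (continuity equation)
A = 293 cm^3/s / 61 cm/s = 4.8033 cm^2

4.8033 cm^2


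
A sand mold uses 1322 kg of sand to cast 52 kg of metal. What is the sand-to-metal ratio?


Formula: Sand-to-Metal Ratio = W_sand / W_metal
Ratio = 1322 kg / 52 kg = 25.4231

25.4231


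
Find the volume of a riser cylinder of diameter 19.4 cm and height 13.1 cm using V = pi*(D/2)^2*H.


Formula: V = pi * (D/2)^2 * H  (cylinder volume)
Radius = D/2 = 19.4/2 = 9.7 cm
V = pi * 9.7^2 * 13.1 = 3872.2611 cm^3


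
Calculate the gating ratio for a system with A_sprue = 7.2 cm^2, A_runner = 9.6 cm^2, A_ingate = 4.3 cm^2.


Sprue:Runner:Ingate = 1 : 9.6/7.2 : 4.3/7.2 = 1:1.33:0.60


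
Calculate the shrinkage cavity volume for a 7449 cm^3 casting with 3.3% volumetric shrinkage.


Formula: V_shrink = V_casting * shrinkage_pct / 100
V_shrink = 7449 cm^3 * 3.3 / 100 = 245.8170 cm^3

Answer: 245.8170 cm^3


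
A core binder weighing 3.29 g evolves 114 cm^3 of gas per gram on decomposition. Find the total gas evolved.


Formula: V_gas = W_binder * gas_evolution_rate
V = 3.29 g * 114 cm^3/g = 375.0600 cm^3

Answer: 375.0600 cm^3


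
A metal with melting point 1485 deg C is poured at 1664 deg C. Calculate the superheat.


Formula: Superheat = T_pour - T_melt
Superheat = 1664 - 1485 = 179 deg C

179 deg C


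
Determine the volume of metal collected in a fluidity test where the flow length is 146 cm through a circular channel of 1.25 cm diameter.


Formula: V = pi * (d/2)^2 * L  (cylinder volume)
Radius = 1.25/2 = 0.625 cm
V = pi * 0.625^2 * 146 = 179.1690 cm^3

179.1690 cm^3


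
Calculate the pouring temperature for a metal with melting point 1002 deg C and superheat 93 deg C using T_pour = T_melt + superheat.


Formula: T_pour = T_melt + Superheat
T_pour = 1002 + 93 = 1095 deg C


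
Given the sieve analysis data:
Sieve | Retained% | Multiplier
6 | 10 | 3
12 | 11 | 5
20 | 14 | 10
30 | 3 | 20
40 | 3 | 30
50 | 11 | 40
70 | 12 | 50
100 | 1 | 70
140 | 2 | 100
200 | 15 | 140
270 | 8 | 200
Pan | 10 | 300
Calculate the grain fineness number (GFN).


Formula: GFN = sum(pct * multiplier) / sum(pct)
sum(pct * multiplier) = 8385
sum(pct) = 100
GFN = 8385 / 100 = 83.85

83.85


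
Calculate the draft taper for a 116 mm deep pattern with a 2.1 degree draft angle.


Formula: taper = depth * tan(draft_angle)
tan(2.1 deg) = 0.0366683
taper = 116 mm * 0.0366683 = 4.2535 mm

Final answer: 4.2535 mm


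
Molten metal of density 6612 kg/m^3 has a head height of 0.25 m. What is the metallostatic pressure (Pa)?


Formula: P = rho * g * h
rho * g = 6612 * 9.81 = 64863.72 N/m^3
P = 64863.72 * 0.25 = 16215.9300 Pa


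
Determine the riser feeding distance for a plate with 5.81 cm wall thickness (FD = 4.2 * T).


Formula: FD = 4.2 * T  (riser feeding-distance rule)
FD = 4.2 * 5.81 cm = 24.4020 cm

Answer: 24.4020 cm


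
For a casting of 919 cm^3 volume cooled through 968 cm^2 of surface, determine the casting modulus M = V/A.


Formula: Casting Modulus M = V / A
M = 919 cm^3 / 968 cm^2 = 0.9494 cm


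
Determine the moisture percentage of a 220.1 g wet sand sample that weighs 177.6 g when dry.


Formula: MC = (W_wet - W_dry) / W_wet * 100
Water mass = 220.1 - 177.6 = 42.5 g
MC = 42.5 / 220.1 * 100 = 19.3094%

19.3094%


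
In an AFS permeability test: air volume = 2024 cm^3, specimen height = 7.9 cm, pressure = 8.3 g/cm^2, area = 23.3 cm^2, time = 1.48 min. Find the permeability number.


Formula: Permeability Number P = (V * H) / (p * A * t)
Numerator: V * H = 2024 * 7.9 = 15989.6
Denominator: p * A * t = 8.3 * 23.3 * 1.48 = 286.2172
P = 15989.6 / 286.2172 = 55.8653

Answer: 55.8653


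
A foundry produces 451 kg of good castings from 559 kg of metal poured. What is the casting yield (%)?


Formula: Casting Yield = (W_good / W_total) * 100
Yield = (451 kg / 559 kg) * 100 = 80.6798%

Answer: 80.6798%


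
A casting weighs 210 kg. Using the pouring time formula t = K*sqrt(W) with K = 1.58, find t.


Formula: t = K * sqrt(W)
sqrt(W) = sqrt(210) = 14.49138
t = 1.58 * 14.49138 = 22.8964 s

Answer: 22.8964 s


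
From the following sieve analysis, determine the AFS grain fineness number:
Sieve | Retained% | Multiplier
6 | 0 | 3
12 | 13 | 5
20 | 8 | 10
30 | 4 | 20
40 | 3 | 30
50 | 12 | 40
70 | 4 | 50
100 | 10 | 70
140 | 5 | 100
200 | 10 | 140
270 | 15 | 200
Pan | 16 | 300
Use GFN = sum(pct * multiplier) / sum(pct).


Formula: GFN = sum(pct * multiplier) / sum(pct)
sum(pct * multiplier) = 11395
sum(pct) = 100
GFN = 11395 / 100 = 113.95

113.95


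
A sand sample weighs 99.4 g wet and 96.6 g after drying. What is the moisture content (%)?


Formula: MC = (W_wet - W_dry) / W_wet * 100
Water mass = 99.4 - 96.6 = 2.8 g
MC = 2.8 / 99.4 * 100 = 2.8169%


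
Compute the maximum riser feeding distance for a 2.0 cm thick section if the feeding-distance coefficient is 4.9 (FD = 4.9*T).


Formula: FD = 4.9 * T  (riser feeding-distance rule)
FD = 4.9 * 2.0 cm = 9.8000 cm

Final answer: 9.8000 cm


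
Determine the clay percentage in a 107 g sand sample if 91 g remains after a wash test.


Formula: Clay% = (W_total - W_washed) / W_total * 100
Clay mass = 107 - 91 = 16 g
Clay% = 16 / 107 * 100 = 14.9533%

14.9533%


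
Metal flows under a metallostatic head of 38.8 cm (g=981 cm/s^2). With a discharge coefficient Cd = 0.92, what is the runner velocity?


Formula: v = Cd * sqrt(2 * g * h)  (Torricelli with discharge coefficient)
2*g*h = 2 * 981 * 38.8 = 76125.6 cm^2/s^2
sqrt(76125.6) = 275.90868 cm/s
v = 0.92 * 275.90868 = 253.8360 cm/s

Final answer: 253.8360 cm/s


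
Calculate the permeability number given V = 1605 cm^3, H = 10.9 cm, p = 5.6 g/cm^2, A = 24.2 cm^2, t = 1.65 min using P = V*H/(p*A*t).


Formula: Permeability Number P = (V * H) / (p * A * t)
Numerator: V * H = 1605 * 10.9 = 17494.5
Denominator: p * A * t = 5.6 * 24.2 * 1.65 = 223.608
P = 17494.5 / 223.608 = 78.2374

Final answer: 78.2374


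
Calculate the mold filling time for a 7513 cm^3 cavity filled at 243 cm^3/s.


Formula: t_fill = V_mold / Q_flow
t = 7513 cm^3 / 243 cm^3/s = 30.9177 s


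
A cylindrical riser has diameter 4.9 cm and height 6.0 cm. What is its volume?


Formula: V = pi * (D/2)^2 * H  (cylinder volume)
Radius = D/2 = 4.9/2 = 2.45 cm
V = pi * 2.45^2 * 6.0 = 113.1445 cm^3

Final answer: 113.1445 cm^3


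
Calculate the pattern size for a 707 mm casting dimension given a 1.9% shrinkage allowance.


Formula: L_pattern = L_casting * (1 + shrinkage_rate/100)
Shrinkage factor = 1 + 1.9/100 = 1.019
L_pattern = 707 mm * 1.019 = 720.4330 mm

Answer: 720.4330 mm


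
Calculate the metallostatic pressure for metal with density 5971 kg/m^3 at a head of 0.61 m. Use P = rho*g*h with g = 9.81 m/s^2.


Formula: P = rho * g * h
rho * g = 5971 * 9.81 = 58575.51 N/m^3
P = 58575.51 * 0.61 = 35731.0611 Pa

Answer: 35731.0611 Pa


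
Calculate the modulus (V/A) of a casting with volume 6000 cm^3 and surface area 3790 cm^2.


Formula: Casting Modulus M = V / A
M = 6000 cm^3 / 3790 cm^2 = 1.5831 cm

Final answer: 1.5831 cm


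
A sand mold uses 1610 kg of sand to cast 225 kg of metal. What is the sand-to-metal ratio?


Formula: Sand-to-Metal Ratio = W_sand / W_metal
Ratio = 1610 kg / 225 kg = 7.1556

Final answer: 7.1556


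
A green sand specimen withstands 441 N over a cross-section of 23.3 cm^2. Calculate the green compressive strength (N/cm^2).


Formula: Compressive Strength = Force / Area
Strength = 441 N / 23.3 cm^2 = 18.9270 N/cm^2

18.9270 N/cm^2


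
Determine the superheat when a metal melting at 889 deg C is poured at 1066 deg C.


Formula: Superheat = T_pour - T_melt
Superheat = 1066 - 889 = 177 deg C

Answer: 177 deg C


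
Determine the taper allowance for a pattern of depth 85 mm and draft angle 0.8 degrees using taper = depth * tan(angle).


Formula: taper = depth * tan(draft_angle)
tan(0.8 deg) = 0.0139635
taper = 85 mm * 0.0139635 = 1.1869 mm


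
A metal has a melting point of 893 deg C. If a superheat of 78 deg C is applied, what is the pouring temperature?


Formula: T_pour = T_melt + Superheat
T_pour = 893 + 78 = 971 deg C

Final answer: 971 deg C


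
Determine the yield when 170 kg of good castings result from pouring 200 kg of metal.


Formula: Casting Yield = (W_good / W_total) * 100
Yield = (170 kg / 200 kg) * 100 = 85.0000%

Answer: 85.0000%


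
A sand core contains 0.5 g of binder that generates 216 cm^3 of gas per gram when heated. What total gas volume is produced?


Formula: V_gas = W_binder * gas_evolution_rate
V = 0.5 g * 216 cm^3/g = 108.0000 cm^3


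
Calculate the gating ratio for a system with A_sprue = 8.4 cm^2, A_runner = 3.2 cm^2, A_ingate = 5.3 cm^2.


Sprue:Runner:Ingate = 1 : 3.2/8.4 : 5.3/8.4 = 1:0.38:0.63

Answer: 1:0.38:0.63


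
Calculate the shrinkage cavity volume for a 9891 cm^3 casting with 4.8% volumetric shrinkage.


Formula: V_shrink = V_casting * shrinkage_pct / 100
V_shrink = 9891 cm^3 * 4.8 / 100 = 474.7680 cm^3


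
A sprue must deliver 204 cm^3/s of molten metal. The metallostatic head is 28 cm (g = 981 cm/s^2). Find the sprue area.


Formula: v = sqrt(2*g*h), A = Q/v
Velocity: v = sqrt(2 * 981 * 28) = sqrt(54936) = 234.3843 cm/s
Sprue area: A = Q / v = 204 / 234.3843 = 0.8704 cm^2


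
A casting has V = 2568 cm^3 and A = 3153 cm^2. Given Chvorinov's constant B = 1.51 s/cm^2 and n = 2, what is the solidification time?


Formula: t_s = B * (V/A)^n  (Chvorinov's rule, n=2)
Modulus M = V/A = 2568/3153 = 0.814462 cm
M^2 = 0.814462^2 = 0.663348 cm^2
t_s = 1.51 * 0.663348 = 1.0017 s

Answer: 1.0017 s


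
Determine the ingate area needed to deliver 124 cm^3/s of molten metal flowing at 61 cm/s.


Formula: A_ingate = Q / v  (continuity equation)
A = 124 cm^3/s / 61 cm/s = 2.0328 cm^2

Final answer: 2.0328 cm^2


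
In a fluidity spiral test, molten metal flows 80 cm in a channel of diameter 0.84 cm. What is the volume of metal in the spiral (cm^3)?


Formula: V = pi * (d/2)^2 * L  (cylinder volume)
Radius = 0.84/2 = 0.42 cm
V = pi * 0.42^2 * 80 = 44.3342 cm^3

44.3342 cm^3


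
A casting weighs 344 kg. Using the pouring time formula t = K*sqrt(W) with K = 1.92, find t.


Formula: t = K * sqrt(W)
sqrt(W) = sqrt(344) = 18.54724
t = 1.92 * 18.54724 = 35.6107 s

35.6107 s


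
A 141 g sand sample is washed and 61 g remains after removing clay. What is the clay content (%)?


Formula: Clay% = (W_total - W_washed) / W_total * 100
Clay mass = 141 - 61 = 80 g
Clay% = 80 / 141 * 100 = 56.7376%


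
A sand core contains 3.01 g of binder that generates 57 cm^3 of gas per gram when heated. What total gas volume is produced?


Formula: V_gas = W_binder * gas_evolution_rate
V = 3.01 g * 57 cm^3/g = 171.5700 cm^3

Answer: 171.5700 cm^3


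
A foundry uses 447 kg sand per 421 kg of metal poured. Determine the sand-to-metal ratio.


Formula: Sand-to-Metal Ratio = W_sand / W_metal
Ratio = 447 kg / 421 kg = 1.0618


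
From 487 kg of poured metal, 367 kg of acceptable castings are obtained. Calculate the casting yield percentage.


Formula: Casting Yield = (W_good / W_total) * 100
Yield = (367 kg / 487 kg) * 100 = 75.3593%

Answer: 75.3593%


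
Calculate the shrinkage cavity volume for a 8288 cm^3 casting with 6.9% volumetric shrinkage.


Formula: V_shrink = V_casting * shrinkage_pct / 100
V_shrink = 8288 cm^3 * 6.9 / 100 = 571.8720 cm^3

571.8720 cm^3


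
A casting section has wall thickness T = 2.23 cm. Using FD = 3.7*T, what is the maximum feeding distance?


Formula: FD = 3.7 * T  (riser feeding-distance rule)
FD = 3.7 * 2.23 cm = 8.2510 cm

Answer: 8.2510 cm


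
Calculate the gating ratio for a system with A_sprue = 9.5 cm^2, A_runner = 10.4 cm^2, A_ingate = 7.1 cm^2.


Sprue:Runner:Ingate = 1 : 10.4/9.5 : 7.1/9.5 = 1:1.09:0.75

1:1.09:0.75


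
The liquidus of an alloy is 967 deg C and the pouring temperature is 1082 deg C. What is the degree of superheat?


Formula: Superheat = T_pour - T_melt
Superheat = 1082 - 967 = 115 deg C

Answer: 115 deg C


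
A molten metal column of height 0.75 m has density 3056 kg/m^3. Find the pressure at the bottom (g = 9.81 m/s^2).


Formula: P = rho * g * h
rho * g = 3056 * 9.81 = 29979.36 N/m^3
P = 29979.36 * 0.75 = 22484.5200 Pa


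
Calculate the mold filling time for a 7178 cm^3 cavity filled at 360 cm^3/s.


Formula: t_fill = V_mold / Q_flow
t = 7178 cm^3 / 360 cm^3/s = 19.9389 s

19.9389 s


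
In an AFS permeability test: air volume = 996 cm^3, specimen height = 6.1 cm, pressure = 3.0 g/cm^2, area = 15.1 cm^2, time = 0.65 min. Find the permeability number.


Formula: Permeability Number P = (V * H) / (p * A * t)
Numerator: V * H = 996 * 6.1 = 6075.6
Denominator: p * A * t = 3.0 * 15.1 * 0.65 = 29.445
P = 6075.6 / 29.445 = 206.3372

Answer: 206.3372


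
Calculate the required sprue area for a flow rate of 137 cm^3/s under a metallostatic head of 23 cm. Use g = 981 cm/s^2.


Formula: v = sqrt(2*g*h), A = Q/v
Velocity: v = sqrt(2 * 981 * 23) = sqrt(45126) = 212.4288 cm/s
Sprue area: A = Q / v = 137 / 212.4288 = 0.6449 cm^2

Final answer: 0.6449 cm^2


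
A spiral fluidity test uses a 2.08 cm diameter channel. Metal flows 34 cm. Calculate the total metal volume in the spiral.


Formula: V = pi * (d/2)^2 * L  (cylinder volume)
Radius = 2.08/2 = 1.04 cm
V = pi * 1.04^2 * 34 = 115.5302 cm^3

Answer: 115.5302 cm^3


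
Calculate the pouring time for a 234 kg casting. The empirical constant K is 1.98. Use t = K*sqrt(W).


Formula: t = K * sqrt(W)
sqrt(W) = sqrt(234) = 15.29706
t = 1.98 * 15.29706 = 30.2882 s

30.2882 s


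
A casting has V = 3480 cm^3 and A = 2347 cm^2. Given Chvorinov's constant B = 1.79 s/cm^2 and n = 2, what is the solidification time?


Formula: t_s = B * (V/A)^n  (Chvorinov's rule, n=2)
Modulus M = V/A = 3480/2347 = 1.482744 cm
M^2 = 1.482744^2 = 2.198530 cm^2
t_s = 1.79 * 2.198530 = 3.9354 s

3.9354 s
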